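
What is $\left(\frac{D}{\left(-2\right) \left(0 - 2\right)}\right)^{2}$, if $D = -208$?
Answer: $2704$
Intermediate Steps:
$\left(\frac{D}{\left(-2\right) \left(0 - 2\right)}\right)^{2} = \left(- \frac{208}{\left(-2\right) \left(0 - 2\right)}\right)^{2} = \left(- \frac{208}{\left(-2\right) \left(-2\right)}\right)^{2} = \left(- \frac{208}{4}\right)^{2} = \left(\left(-208\right) \frac{1}{4}\right)^{2} = \left(-52\right)^{2} = 2704$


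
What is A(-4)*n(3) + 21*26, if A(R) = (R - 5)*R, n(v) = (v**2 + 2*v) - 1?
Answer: 1050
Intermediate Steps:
n(v) = -1 + v**2 + 2*v
A(R) = R*(-5 + R) (A(R) = (-5 + R)*R = R*(-5 + R))
A(-4)*n(3) + 21*26 = (-4*(-5 - 4))*(-1 + 3**2 + 2*3) + 21*26 = (-4*(-9))*(-1 + 9 + 6) + 546 = 36*14 + 546 = 504 + 546 = 1050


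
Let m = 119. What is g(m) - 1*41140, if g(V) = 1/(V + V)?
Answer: -9791319/238 ≈ -41140.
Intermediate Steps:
g(V) = 1/(2*V)
g(m) - 1*41140 = (1/2)/119 - 1*41140 = (1/2)*(1/119) - 41140 = 1/238 - 41140 = -9791319/238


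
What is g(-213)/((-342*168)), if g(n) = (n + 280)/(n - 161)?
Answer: 67/21488544 ≈ 3.1179e-6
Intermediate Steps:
g(n) = (280 + n)/(-161 + n)
g(-213)/((-342*168)) = ((280 - 213)/(-161 - 213))/((-342*168)) = (67/(-374))/((-1*57456)) = -1/374*67/(-57456) = -67/374*(-1/57456) = 67/21488544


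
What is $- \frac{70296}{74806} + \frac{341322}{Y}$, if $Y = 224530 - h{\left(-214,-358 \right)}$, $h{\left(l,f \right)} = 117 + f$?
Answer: $\frac{4866215658}{8407109713} \approx 0.57882$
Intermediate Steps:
$Y = 224771$ ($Y = 224530 - \left(117 - 358\right) = 224530 - -241 = 224530 + 241 = 224771$)
$- \frac{70296}{74806} + \frac{341322}{Y} = - \frac{70296}{74806} + \frac{341322}{224771} = \left(-70296\right) \frac{1}{74806} + 341322 \cdot \frac{1}{224771} = - \frac{35148}{37403} + \frac{341322}{224771} = \frac{4866215658}{8407109713}$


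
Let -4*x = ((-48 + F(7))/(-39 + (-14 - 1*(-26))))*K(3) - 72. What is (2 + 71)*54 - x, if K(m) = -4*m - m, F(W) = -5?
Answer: 140999/36 ≈ 3916.6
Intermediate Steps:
K(m) = -5*m
x = 913/36 (x = -(((-48 - 5)/(-39 + (-14 - 1*(-26))))*(-5*3) - 72)/4 = -(-53/(-39 + (-14 + 26))*(-15) - 72)/4 = -(-53/(-39 + 12)*(-15) - 72)/4 = -(-53/(-27)*(-15) - 72)/4 = -(-53*(-1/27)*(-15) - 72)/4 = -((53/27)*(-15) - 72)/4 = -(-265/9 - 72)/4 = -1/4*(-913/9) = 913/36 ≈ 25.361)
(2 + 71)*54 - x = (2 + 71)*54 - 1*913/36 = 73*54 - 913/36 = 3942 - 913/36 = 140999/36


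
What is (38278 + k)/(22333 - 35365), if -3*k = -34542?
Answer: -6224/1629 ≈ -3.8207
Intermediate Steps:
k = 11514 (k = -1/3*(-34542) = 11514)
(38278 + k)/(22333 - 35365) = (38278 + 11514)/(22333 - 35365) = 49792/(-13032) = 49792*(-1/13032) = -6224/1629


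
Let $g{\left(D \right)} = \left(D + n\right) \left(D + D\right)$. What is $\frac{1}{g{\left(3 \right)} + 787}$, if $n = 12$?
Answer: $\frac{1}{877} \approx 0.0011403$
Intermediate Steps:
$g{\left(D \right)} = 2 D \left(12 + D\right)$ ($g{\left(D \right)} = \left(D + 12\right) \left(D + D\right) = \left(12 + D\right) 2 D = 2 D \left(12 + D\right)$)
$\frac{1}{g{\left(3 \right)} + 787} = \frac{1}{2 \cdot 3 \left(12 + 3\right) + 787} = \frac{1}{2 \cdot 3 \cdot 15 + 787} = \frac{1}{90 + 787} = \frac{1}{877}$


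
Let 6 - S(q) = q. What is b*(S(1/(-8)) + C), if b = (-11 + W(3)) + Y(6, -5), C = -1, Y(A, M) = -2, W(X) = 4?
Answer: -369/8 ≈ -46.125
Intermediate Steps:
S(q) = 6 - q
b = -9 (b = (-11 + 4) - 2 = -7 - 2 = -9)
b*(S(1/(-8)) + C) = -9*((6 - 1/(-8)) - 1) = -9*((6 - 1*(-⅛)) - 1) = -9*((6 + ⅛) - 1) = -9*(49/8 - 1) = -9*41/8 = -369/8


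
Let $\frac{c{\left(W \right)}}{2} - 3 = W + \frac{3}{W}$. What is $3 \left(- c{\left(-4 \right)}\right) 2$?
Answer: $21$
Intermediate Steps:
$c{\left(W \right)} = 6 + 2 W + \frac{6}{W}$ ($c{\left(W \right)} = 6 + 2 \left(W + \frac{3}{W}\right) = 6 + \left(2 W + \frac{6}{W}\right) = 6 + 2 W + \frac{6}{W}$)
$3 \left(- c{\left(-4 \right)}\right) 2 = 3 \left(- (6 + 2 \left(-4\right) + \frac{6}{-4})\right) 2 = 3 \left(- (6 - 8 + 6 \left(- \frac{1}{4}\right))\right) 2 = 3 \left(- (6 - 8 - \frac{3}{2})\right) 2 = 3 \left(\left(-1\right) \left(- \frac{7}{2}\right)\right) 2 = 3 \cdot \frac{7}{2} \cdot 2 = \frac{21}{2} \cdot 2 = 21$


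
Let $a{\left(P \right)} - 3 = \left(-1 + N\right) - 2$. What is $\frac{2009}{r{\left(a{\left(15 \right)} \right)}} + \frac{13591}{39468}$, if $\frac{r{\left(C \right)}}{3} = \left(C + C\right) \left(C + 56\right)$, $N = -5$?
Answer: $- \frac{9749497}{10064340} \approx -0.96872$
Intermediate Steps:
$a{\left(P \right)} = -5$ ($a{\left(P \right)} = 3 - 8 = -5$)
$r{\left(C \right)} = 6 C \left(56 + C\right)$ ($r{\left(C \right)} = 3 \left(C + C\right) \left(C + 56\right) = 3 \cdot 2 C \left(56 + C\right) = 6 C \left(56 + C\right)$)
$\frac{2009}{r{\left(a{\left(15 \right)} \right)}} + \frac{13591}{39468} = \frac{2009}{6 \left(-5\right) \left(56 - 5\right)} + \frac{13591}{39468} = \frac{2009}{6 \left(-5\right) 51} + 13591 \cdot \frac{1}{39468} = \frac{2009}{-1530} + \frac{13591}{39468} = 2009 \left(- \frac{1}{1530}\right) + \frac{13591}{39468} = - \frac{2009}{1530} + \frac{13591}{39468} = - \frac{9749497}{10064340}$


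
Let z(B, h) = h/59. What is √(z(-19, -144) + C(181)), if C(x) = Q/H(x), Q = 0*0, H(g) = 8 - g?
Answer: 12*I*√59/59 ≈ 1.5623*I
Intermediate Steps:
z(B, h) = h/59 (z(B, h) = h*(1/59) = h/59)
Q = 0
C(x) = 0 (C(x) = 0/(8 - x) = 0)
√(z(-19, -144) + C(181)) = √((1/59)*(-144) + 0) = √(-144/59 + 0) = √(-144/59) = 12*I*√59/59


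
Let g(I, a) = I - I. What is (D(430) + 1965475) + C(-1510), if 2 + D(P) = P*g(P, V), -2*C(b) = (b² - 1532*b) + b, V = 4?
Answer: -330482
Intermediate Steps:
g(I, a) = 0
C(b) = -b²/2 + 1531*b/2 (C(b) = -((b² - 1532*b) + b)/2 = -(b² - 1531*b)/2 = -b²/2 + 1531*b/2)
D(P) = -2 (D(P) = -2 + P*0 = -2 + 0 = -2)
(D(430) + 1965475) + C(-1510) = (-2 + 1965475) + (½)*(-1510)*(1531 - 1*(-1510)) = 1965473 + (½)*(-1510)*(1531 + 1510) = 1965473 + (½)*(-1510)*3041 = 1965473 - 2295955 = -330482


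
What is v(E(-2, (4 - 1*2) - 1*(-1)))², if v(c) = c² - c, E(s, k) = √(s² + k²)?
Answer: 182 - 26*√13 ≈ 88.256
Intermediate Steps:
E(s, k) = √(k² + s²)
v(E(-2, (4 - 1*2) - 1*(-1)))² = (√(((4 - 1*2) - 1*(-1))² + (-2)²)*(-1 + √(((4 - 1*2) - 1*(-1))² + (-2)²)))² = (√(((4 - 2) + 1)² + 4)*(-1 + √(((4 - 2) + 1)² + 4)))² = (√((2 + 1)² + 4)*(-1 + √((2 + 1)² + 4)))² = (√(3² + 4)*(-1 + √(3² + 4)))² = (√(9 + 4)*(-1 + √(9 + 4)))² = (√13*(-1 + √13))² = 13*(-1 + √13)²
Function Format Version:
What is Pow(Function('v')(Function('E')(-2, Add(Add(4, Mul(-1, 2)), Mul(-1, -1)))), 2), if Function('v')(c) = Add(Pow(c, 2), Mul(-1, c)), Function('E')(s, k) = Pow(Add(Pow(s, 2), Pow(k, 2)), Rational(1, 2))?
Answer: Add(182, Mul(-26, Pow(13, Rational(1, 2)))) ≈ 88.256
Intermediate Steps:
Function('E')(s, k) = Pow(Add(Pow(k, 2), Pow(s, 2)), Rational(1, 2))
Pow(Function('v')(Function('E')(-2, Add(Add(4, Mul(-1, 2)), Mul(-1, -1)))), 2) = Pow(Mul(Pow(Add(Pow(Add(Add(4, Mul(-1, 2)), Mul(-1, -1)), 2), Pow(-2, 2)), Rational(1, 2)), Add(-1, Pow(Add(Pow(Add(Add(4, Mul(-1, 2)), Mul(-1, -1)), 2), Pow(-2, 2)), Rational(1, 2)))), 2) = Pow(Mul(Pow(Add(Pow(Add(Add(4, -2), 1), 2), 4), Rational(1, 2)), Add(-1, Pow(Add(Pow(Add(Add(4, -2), 1), 2), 4), Rational(1, 2)))), 2) = Pow(Mul(Pow(Add(Pow(Add(2, 1), 2), 4), Rational(1, 2)), Add(-1, Pow(Add(Pow(Add(2, 1), 2), 4), Rational(1, 2)))), 2) = Pow(Mul(Pow(Add(Pow(3, 2), 4), Rational(1, 2)), Add(-1, Pow(Add(Pow(3, 2), 4), Rational(1, 2)))), 2) = Pow(Mul(Pow(Add(9, 4), Rational(1, 2)), Add(-1, Pow(Add(9, 4), Rational(1, 2)))), 2) = Pow(Mul(Pow(13, Rational(1, 2)), Add(-1, Pow(13, Rational(1, 2)))), 2) = Mul(13, Pow(Add(-1, Pow(13, Rational(1, 2))), 2))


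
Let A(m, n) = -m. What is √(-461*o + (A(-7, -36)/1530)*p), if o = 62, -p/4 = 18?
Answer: I*√206507330/85 ≈ 169.06*I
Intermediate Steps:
p = -72 (p = -4*18 = -72)
√(-461*o + (A(-7, -36)/1530)*p) = √(-461*62 + (-1*(-7)/1530)*(-72)) = √(-28582 + (7*(1/1530))*(-72)) = √(-28582 + (7/1530)*(-72)) = √(-28582 - 28/85) = √(-2429498/85) = I*√206507330/85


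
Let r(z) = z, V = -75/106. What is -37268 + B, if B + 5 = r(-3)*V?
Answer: -3950713/106 ≈ -37271.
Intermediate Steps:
V = -75/106 (V = -75*1/106 = -75/106 ≈ -0.70755)
B = -305/106 (B = -5 - 3*(-75/106) = -5 + 225/106 = -305/106 ≈ -2.8774)
-37268 + B = -37268 - 305/106 = -3950713/106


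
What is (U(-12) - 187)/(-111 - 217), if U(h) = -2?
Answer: 189/328 ≈ 0.57622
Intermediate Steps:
(U(-12) - 187)/(-111 - 217) = (-2 - 187)/(-111 - 217) = -189/(-328) = -189*(-1/328) = 189/328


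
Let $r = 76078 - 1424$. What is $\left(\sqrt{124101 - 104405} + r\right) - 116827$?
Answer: $-42173 + 4 \sqrt{1231} \approx -42033.0$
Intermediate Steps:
$r = 74654$ ($r = 76078 - 1424 = 74654$)
$\left(\sqrt{124101 - 104405} + r\right) - 116827 = \left(\sqrt{124101 - 104405} + 74654\right) - 116827 = \left(\sqrt{19696} + 74654\right) - 116827 = \left(4 \sqrt{1231} + 74654\right) - 116827 = \left(74654 + 4 \sqrt{1231}\right) - 116827 = -42173 + 4 \sqrt{1231}$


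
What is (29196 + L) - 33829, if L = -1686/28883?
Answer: -133816625/28883 ≈ -4633.1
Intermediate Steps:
L = -1686/28883 (L = -1686*1/28883 = -1686/28883 ≈ -0.058373)
(29196 + L) - 33829 = (29196 - 1686/28883) - 33829 = 843266382/28883 - 33829 = -133816625/28883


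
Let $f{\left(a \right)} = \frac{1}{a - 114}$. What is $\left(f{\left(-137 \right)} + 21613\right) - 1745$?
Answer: $\frac{4986867}{251} \approx 19868.0$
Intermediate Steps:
$f{\left(a \right)} = \frac{1}{-114 + a}$
$\left(f{\left(-137 \right)} + 21613\right) - 1745 = \left(\frac{1}{-114 - 137} + 21613\right) - 1745 = \left(\frac{1}{-251} + 21613\right) - 1745 = \left(- \frac{1}{251} + 21613\right) - 1745 = \frac{5424862}{251} - 1745 = \frac{4986867}{251}$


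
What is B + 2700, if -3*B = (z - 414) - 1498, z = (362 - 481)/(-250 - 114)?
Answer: 520607/156 ≈ 3337.2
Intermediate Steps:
z = 17/52 (z = -119/(-364) = -119*(-1/364) = 17/52 ≈ 0.32692)
B = 99407/156 (B = -((17/52 - 414) - 1498)/3 = -(-21511/52 - 1498)/3 = -⅓*(-99407/52) = 99407/156 ≈ 637.22)
B + 2700 = 99407/156 + 2700 = 520607/156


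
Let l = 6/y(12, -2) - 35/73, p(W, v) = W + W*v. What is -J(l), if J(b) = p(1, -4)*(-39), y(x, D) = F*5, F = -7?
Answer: -117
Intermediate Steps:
y(x, D) = -35 (y(x, D) = -7*5 = -35)
l = -1663/2555 (l = 6/(-35) - 35/73 = 6*(-1/35) - 35*1/73 = -6/35 - 35/73 = -1663/2555 ≈ -0.65088)
J(b) = 117 (J(b) = (1*(1 - 4))*(-39) = (1*(-3))*(-39) = -3*(-39) = 117)
-J(l) = -1*117 = -117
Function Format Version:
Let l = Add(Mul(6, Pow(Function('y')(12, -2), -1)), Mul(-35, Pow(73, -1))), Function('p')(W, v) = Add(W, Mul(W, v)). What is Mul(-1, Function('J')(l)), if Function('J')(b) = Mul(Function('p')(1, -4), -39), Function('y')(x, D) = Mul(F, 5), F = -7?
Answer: -117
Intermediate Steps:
Function('y')(x, D) = -35 (Function('y')(x, D) = Mul(-7, 5) = -35)
l = Rational(-1663, 2555) (l = Add(Mul(6, Pow(-35, -1)), Mul(-35, Pow(73, -1))) = Add(Mul(6, Rational(-1, 35)), Mul(-35, Rational(1, 73))) = Add(Rational(-6, 35), Rational(-35, 73)) = Rational(-1663, 2555) ≈ -0.65088)
Function('J')(b) = 117 (Function('J')(b) = Mul(Mul(1, Add(1, -4)), -39) = Mul(Mul(1, -3), -39) = Mul(-3, -39) = 117)
Mul(-1, Function('J')(l)) = Mul(-1, 117) = -117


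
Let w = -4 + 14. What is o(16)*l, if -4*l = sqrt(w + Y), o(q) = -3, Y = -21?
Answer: 3*I*sqrt(11)/4 ≈ 2.4875*I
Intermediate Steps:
w = 10
l = -I*sqrt(11)/4 (l = -sqrt(10 - 21)/4 = -I*sqrt(11)/4 ≈ -0.82916*I)
o(16)*l = -(-3)*I*sqrt(11)/4 = 3*I*sqrt(11)/4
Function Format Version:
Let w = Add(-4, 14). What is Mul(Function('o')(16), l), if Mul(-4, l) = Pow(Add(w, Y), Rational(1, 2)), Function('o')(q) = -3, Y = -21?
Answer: Mul(Rational(3, 4), I, Pow(11, Rational(1, 2))) ≈ Mul(2.4875, I)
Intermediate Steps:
w = 10
l = Mul(Rational(-1, 4), I, Pow(11, Rational(1, 2))) (l = Mul(Rational(-1, 4), Pow(Add(10, -21), Rational(1, 2))) = Mul(Rational(-1, 4), Pow(-11, Rational(1, 2))) = Mul(Rational(-1, 4), Mul(I, Pow(11, Rational(1, 2)))) = Mul(Rational(-1, 4), I, Pow(11, Rational(1, 2))) ≈ Mul(-0.82916, I))
Mul(Function('o')(16), l) = Mul(-3, Mul(Rational(-1, 4), I, Pow(11, Rational(1, 2)))) = Mul(Rational(3, 4), I, Pow(11, Rational(1, 2)))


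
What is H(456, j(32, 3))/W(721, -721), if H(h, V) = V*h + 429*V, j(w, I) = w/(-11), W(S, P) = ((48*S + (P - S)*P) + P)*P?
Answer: 28320/8514475739 ≈ 3.3261e-6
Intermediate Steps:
W(S, P) = P*(P + 48*S + P*(P - S)) (W(S, P) = ((48*S + P*(P - S)) + P)*P = (P + 48*S + P*(P - S))*P = P*(P + 48*S + P*(P - S)))
j(w, I) = -w/11 (j(w, I) = w*(-1/11) = -w/11)
H(h, V) = 429*V + V*h
H(456, j(32, 3))/W(721, -721) = ((-1/11*32)*(429 + 456))/((-721*(-721 + (-721)² + 48*721 - 1*(-721)*721))) = (-32/11*885)/((-721*(-721 + 519841 + 34608 + 519841))) = -28320/(11*((-721*1073569))) = -28320/11/(-774043249) = -28320/11*(-1/774043249) = 28320/8514475739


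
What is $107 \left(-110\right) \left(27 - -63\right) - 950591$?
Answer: $-2009891$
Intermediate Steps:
$107 \left(-110\right) \left(27 - -63\right) - 950591 = - 11770 \left(27 + 63\right) - 950591 = \left(-11770\right) 90 - 950591 = -1059300 - 950591 = -2009891$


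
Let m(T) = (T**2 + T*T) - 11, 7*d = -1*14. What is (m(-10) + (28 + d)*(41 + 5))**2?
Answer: 1918225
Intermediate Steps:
d = -2 (d = (-1*14)/7 = (1/7)*(-14) = -2)
m(T) = -11 + 2*T**2 (m(T) = (T**2 + T**2) - 11 = 2*T**2 - 11 = -11 + 2*T**2)
(m(-10) + (28 + d)*(41 + 5))**2 = ((-11 + 2*(-10)**2) + (28 - 2)*(41 + 5))**2 = ((-11 + 2*100) + 26*46)**2 = ((-11 + 200) + 1196)**2 = (189 + 1196)**2 = 1385**2 = 1918225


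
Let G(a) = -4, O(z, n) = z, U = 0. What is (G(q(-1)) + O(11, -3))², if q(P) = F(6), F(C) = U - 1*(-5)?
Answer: 49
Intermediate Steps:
F(C) = 5 (F(C) = 0 - 1*(-5) = 0 + 5 = 5)
q(P) = 5
(G(q(-1)) + O(11, -3))² = (-4 + 11)² = 7² = 49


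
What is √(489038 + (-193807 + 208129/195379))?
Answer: √11269879940421962/195379 ≈ 543.35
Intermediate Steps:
√(489038 + (-193807 + 208129/195379)) = √(489038 - 37865609724/195379) = √(57682145678/195379) = √11269879940421962/195379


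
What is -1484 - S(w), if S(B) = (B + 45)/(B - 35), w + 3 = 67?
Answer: -43145/29 ≈ -1487.8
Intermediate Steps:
w = 64 (w = -3 + 67 = 64)
S(B) = (45 + B)/(-35 + B)
-1484 - S(w) = -1484 - (45 + 64)/(-35 + 64) = -1484 - 109/29 = -43145/29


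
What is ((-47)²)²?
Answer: 4879681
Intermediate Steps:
((-47)²)² = 2209² = 4879681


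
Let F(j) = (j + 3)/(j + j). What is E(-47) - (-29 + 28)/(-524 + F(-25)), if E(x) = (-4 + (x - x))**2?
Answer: 209399/13089 ≈ 15.998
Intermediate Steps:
F(j) = (3 + j)/(2*j) (F(j) = (3 + j)/((2*j)) = (3 + j)*(1/(2*j)) = (3 + j)/(2*j))
E(x) = 16 (E(x) = (-4 + 0)**2 = (-4)**2 = 16)
E(-47) - (-29 + 28)/(-524 + F(-25)) = 16 - (-29 + 28)/(-524 + (1/2)*(3 - 25)/(-25)) = 16 - (-1)/(-524 + (1/2)*(-1/25)*(-22)) = 16 - (-1)/(-524 + 11/25) = 16 - (-1)/(-13089/25) = 16 - (-1)*(-25)/13089 = 16 - 1*25/13089 = 16 - 25/13089 = 209399/13089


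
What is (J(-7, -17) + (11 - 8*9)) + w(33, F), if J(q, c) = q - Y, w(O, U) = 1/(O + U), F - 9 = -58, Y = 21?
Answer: -1425/16 ≈ -89.063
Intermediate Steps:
F = -49 (F = 9 - 58 = -49)
J(q, c) = -21 + q (J(q, c) = q - 1*21 = q - 21 = -21 + q)
(J(-7, -17) + (11 - 8*9)) + w(33, F) = ((-21 - 7) + (11 - 8*9)) + 1/(33 - 49) = (-28 + (11 - 72)) + 1/(-16) = (-28 - 61) - 1/16 = -89 - 1/16 = -1425/16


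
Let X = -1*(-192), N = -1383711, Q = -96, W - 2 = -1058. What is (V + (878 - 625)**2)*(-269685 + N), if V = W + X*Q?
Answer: -73610843316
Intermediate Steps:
W = -1056 (W = 2 - 1058 = -1056)
X = 192
V = -19488 (V = -1056 + 192*(-96) = -1056 - 18432 = -19488)
(V + (878 - 625)**2)*(-269685 + N) = (-19488 + (878 - 625)**2)*(-269685 - 1383711) = (-19488 + 253**2)*(-1653396) = (-19488 + 64009)*(-1653396) = 44521*(-1653396) = -73610843316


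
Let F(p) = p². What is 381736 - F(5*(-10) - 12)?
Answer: 377892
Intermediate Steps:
381736 - F(5*(-10) - 12) = 381736 - (5*(-10) - 12)² = 381736 - (-50 - 12)² = 381736 - 1*(-62)² = 381736 - 1*3844 = 381736 - 3844 = 377892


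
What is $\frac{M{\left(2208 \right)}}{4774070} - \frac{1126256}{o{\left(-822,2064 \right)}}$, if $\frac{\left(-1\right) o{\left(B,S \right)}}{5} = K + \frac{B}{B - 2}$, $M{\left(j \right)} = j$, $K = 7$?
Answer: $\frac{221525192892784}{7865280325} \approx 28165.0$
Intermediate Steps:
$o{\left(B,S \right)} = -35 - \frac{5 B}{-2 + B}$ ($o{\left(B,S \right)} = - 5 \left(7 + \frac{B}{B - 2}\right) = - 5 \left(7 + \frac{B}{-2 + B}\right) = -35 - \frac{5 B}{-2 + B}$)
$\frac{M{\left(2208 \right)}}{4774070} - \frac{1126256}{o{\left(-822,2064 \right)}} = \frac{2208}{4774070} - \frac{1126256}{10 \frac{1}{-2 - 822} \left(7 - -3288\right)} = 2208 \cdot \frac{1}{4774070} - \frac{1126256}{10 \frac{1}{-824} \left(7 + 3288\right)} = \frac{1104}{2387035} - \frac{1126256}{10 \left(- \frac{1}{824}\right) 3295} = \frac{1104}{2387035} - \frac{1126256}{- \frac{16475}{412}} = \frac{1104}{2387035} - - \frac{464017472}{16475} = \frac{1104}{2387035} + \frac{464017472}{16475} = \frac{221525192892784}{7865280325}$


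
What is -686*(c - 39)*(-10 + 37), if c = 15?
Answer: 444528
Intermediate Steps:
-686*(c - 39)*(-10 + 37) = -686*(15 - 39)*(-10 + 37) = -(-16464)*27 = -686*(-648) = 444528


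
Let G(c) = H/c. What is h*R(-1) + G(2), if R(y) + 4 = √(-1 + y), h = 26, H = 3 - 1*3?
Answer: -104 + 26*I*√2 ≈ -104.0 + 36.77*I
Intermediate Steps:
H = 0 (H = 3 - 3 = 0)
G(c) = 0 (G(c) = 0/c = 0)
R(y) = -4 + √(-1 + y)
h*R(-1) + G(2) = 26*(-4 + √(-1 - 1)) + 0 = 26*(-4 + √(-2)) + 0 = 26*(-4 + I*√2) + 0 = (-104 + 26*I*√2) + 0 = -104 + 26*I*√2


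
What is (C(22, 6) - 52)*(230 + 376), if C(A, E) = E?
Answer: -27876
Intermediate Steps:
(C(22, 6) - 52)*(230 + 376) = (6 - 52)*(230 + 376) = -46*606 = -27876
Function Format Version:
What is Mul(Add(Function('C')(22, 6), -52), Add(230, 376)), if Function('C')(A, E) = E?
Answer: -27876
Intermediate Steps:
Mul(Add(Function('C')(22, 6), -52), Add(230, 376)) = Mul(Add(6, -52), Add(230, 376)) = Mul(-46, 606) = -27876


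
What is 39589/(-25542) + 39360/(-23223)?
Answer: -58324499/17974602 ≈ -3.2448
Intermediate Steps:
39589/(-25542) + 39360/(-23223) = 39589*(-1/25542) + 39360*(-1/23223) = -3599/2322 - 13120/7741 = -58324499/17974602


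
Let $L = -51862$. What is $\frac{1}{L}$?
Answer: $- \frac{1}{51862} \approx -1.9282 \cdot 10^{-5}$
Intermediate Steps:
$\frac{1}{L} = \frac{1}{-51862} = - \frac{1}{51862}$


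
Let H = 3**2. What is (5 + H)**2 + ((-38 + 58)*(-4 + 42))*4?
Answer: 3236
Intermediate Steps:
H = 9
(5 + H)**2 + ((-38 + 58)*(-4 + 42))*4 = (5 + 9)**2 + ((-38 + 58)*(-4 + 42))*4 = 14**2 + (20*38)*4 = 196 + 760*4 = 196 + 3040 = 3236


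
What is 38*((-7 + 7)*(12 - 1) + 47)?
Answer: 1786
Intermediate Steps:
38*((-7 + 7)*(12 - 1) + 47) = 38*(0*11 + 47) = 38*(0 + 47) = 38*47 = 1786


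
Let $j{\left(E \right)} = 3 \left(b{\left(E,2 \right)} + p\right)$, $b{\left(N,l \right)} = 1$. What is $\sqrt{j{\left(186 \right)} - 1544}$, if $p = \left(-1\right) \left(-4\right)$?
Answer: $i \sqrt{1529} \approx 39.102 i$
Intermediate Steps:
$p = 4$
$j{\left(E \right)} = 15$ ($j{\left(E \right)} = 3 \left(1 + 4\right) = 3 \cdot 5 = 15$)
$\sqrt{j{\left(186 \right)} - 1544} = \sqrt{15 - 1544} = \sqrt{-1529} = i \sqrt{1529}$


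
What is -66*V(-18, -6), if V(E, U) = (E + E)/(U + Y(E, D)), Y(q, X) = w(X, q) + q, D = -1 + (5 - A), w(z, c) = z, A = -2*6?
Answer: -297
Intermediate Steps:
A = -12
D = 16 (D = -1 + (5 - 1*(-12)) = -1 + (5 + 12) = -1 + 17 = 16)
Y(q, X) = X + q
V(E, U) = 2*E/(16 + E + U) (V(E, U) = (E + E)/(U + (16 + E)) = (2*E)/(16 + E + U) = 2*E/(16 + E + U))
-66*V(-18, -6) = -132*(-18)/(16 - 18 - 6) = -132*(-18)/(-8) = -132*(-18)*(-1)/8 = -66*9/2 = -297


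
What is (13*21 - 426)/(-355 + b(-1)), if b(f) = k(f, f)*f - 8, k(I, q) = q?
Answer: 153/362 ≈ 0.42265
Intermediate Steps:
b(f) = -8 + f² (b(f) = f*f - 8 = f² - 8 = -8 + f²)
(13*21 - 426)/(-355 + b(-1)) = (13*21 - 426)/(-355 + (-8 + (-1)²)) = (273 - 426)/(-355 + (-8 + 1)) = -153/(-355 - 7) = -153/(-362) = -153*(-1/362) = 153/362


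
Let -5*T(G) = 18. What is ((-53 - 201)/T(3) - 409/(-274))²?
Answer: 31566984241/6081156 ≈ 5191.0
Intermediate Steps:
T(G) = -18/5 (T(G) = -⅕*18 = -18/5)
((-53 - 201)/T(3) - 409/(-274))² = ((-53 - 201)/(-18/5) - 409/(-274))² = (-254*(-5/18) - 409*(-1/274))² = (635/9 + 409/274)² = (177671/2466)² = 31566984241/6081156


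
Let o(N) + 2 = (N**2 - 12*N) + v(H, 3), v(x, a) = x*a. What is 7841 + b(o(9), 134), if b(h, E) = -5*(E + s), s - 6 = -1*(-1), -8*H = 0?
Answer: 7136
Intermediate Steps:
H = 0 (H = -1/8*0 = 0)
v(x, a) = a*x
s = 7 (s = 6 - 1*(-1) = 6 + 1 = 7)
o(N) = -2 + N**2 - 12*N (o(N) = -2 + ((N**2 - 12*N) + 3*0) = -2 + ((N**2 - 12*N) + 0) = -2 + (N**2 - 12*N) = -2 + N**2 - 12*N)
b(h, E) = -35 - 5*E (b(h, E) = -5*(E + 7) = -5*(7 + E) = -35 - 5*E)
7841 + b(o(9), 134) = 7841 + (-35 - 5*134) = 7841 + (-35 - 670) = 7841 - 705 = 7136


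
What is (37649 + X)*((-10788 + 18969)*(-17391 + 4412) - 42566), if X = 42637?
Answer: -8528281196790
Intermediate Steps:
(37649 + X)*((-10788 + 18969)*(-17391 + 4412) - 42566) = (37649 + 42637)*((-10788 + 18969)*(-17391 + 4412) - 42566) = 80286*(8181*(-12979) - 42566) = 80286*(-106181199 - 42566) = 80286*(-106223765) = -8528281196790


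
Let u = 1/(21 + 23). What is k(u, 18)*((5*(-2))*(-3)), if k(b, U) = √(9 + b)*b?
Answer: 15*√4367/484 ≈ 2.0480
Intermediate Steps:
u = 1/44 ≈ 0.022727
k(b, U) = b*√(9 + b)
k(u, 18)*((5*(-2))*(-3)) = (√(9 + 1/44)/44)*((5*(-2))*(-3)) = (√(397/44)/44)*(-10*(-3)) = ((√4367/22)/44)*30 = (√4367/968)*30 = 15*√4367/484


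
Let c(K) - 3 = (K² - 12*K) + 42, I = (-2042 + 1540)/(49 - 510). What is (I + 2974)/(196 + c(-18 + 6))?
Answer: 1371516/243869 ≈ 5.6240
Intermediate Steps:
I = 502/461 (I = -502/(-461) = -502*(-1/461) = 502/461 ≈ 1.0889)
c(K) = 45 + K² - 12*K (c(K) = 3 + ((K² - 12*K) + 42) = 3 + (42 + K² - 12*K) = 45 + K² - 12*K)
(I + 2974)/(196 + c(-18 + 6)) = (502/461 + 2974)/(196 + (45 + (-18 + 6)² - 12*(-18 + 6))) = 1371516/(461*(196 + (45 + (-12)² - 12*(-12)))) = 1371516/(461*(196 + (45 + 144 + 144))) = 1371516/(461*(196 + 333)) = (1371516/461)/529 = (1371516/461)*(1/529) = 1371516/243869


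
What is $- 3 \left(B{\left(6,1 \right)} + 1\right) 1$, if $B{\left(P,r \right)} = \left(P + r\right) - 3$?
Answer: $-15$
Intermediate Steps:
$B{\left(P,r \right)} = -3 + P + r$
$- 3 \left(B{\left(6,1 \right)} + 1\right) 1 = - 3 \left(\left(-3 + 6 + 1\right) + 1\right) 1 = - 3 \left(4 + 1\right) 1 = - 3 \cdot 5 \cdot 1 = \left(-3\right) 5 = -15$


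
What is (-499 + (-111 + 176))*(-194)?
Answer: 84196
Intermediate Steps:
(-499 + (-111 + 176))*(-194) = (-499 + 65)*(-194) = -434*(-194) = 84196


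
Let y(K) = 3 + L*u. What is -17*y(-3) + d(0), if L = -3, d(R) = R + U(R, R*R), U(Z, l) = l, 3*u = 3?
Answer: 0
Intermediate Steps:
u = 1 (u = (1/3)*3 = 1)
d(R) = R + R**2 (d(R) = R + R*R = R + R**2)
y(K) = 0 (y(K) = 3 - 3*1 = 3 - 3 = 0)
-17*y(-3) + d(0) = -17*0 + 0*(1 + 0) = 0 + 0*1 = 0 + 0 = 0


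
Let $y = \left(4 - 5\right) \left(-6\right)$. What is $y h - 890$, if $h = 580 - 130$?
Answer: $1810$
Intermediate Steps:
$h = 450$ ($h = 580 - 130 = 450$)
$y = 6$ ($y = \left(-1\right) \left(-6\right) = 6$)
$y h - 890 = 6 \cdot 450 - 890 = 2700 - 890 = 1810$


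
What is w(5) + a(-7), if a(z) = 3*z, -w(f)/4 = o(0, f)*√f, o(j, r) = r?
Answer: -21 - 20*√5 ≈ -65.721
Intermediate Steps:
w(f) = -4*f^(3/2) (w(f) = -4*f*√f = -4*f^(3/2))
w(5) + a(-7) = -20*√5 + 3*(-7) = -20*√5 - 21 = -21 - 20*√5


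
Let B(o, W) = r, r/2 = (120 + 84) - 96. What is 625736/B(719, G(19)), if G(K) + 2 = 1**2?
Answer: 78217/27 ≈ 2896.9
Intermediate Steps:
G(K) = -1 (G(K) = -2 + 1**2 = -2 + 1 = -1)
r = 216 (r = 2*((120 + 84) - 96) = 2*(204 - 96) = 2*108 = 216)
B(o, W) = 216
625736/B(719, G(19)) = 625736/216 = 625736*(1/216) = 78217/27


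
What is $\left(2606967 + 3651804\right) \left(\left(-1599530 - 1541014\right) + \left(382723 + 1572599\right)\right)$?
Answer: $-7418033082162$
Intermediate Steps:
$\left(2606967 + 3651804\right) \left(\left(-1599530 - 1541014\right) + \left(382723 + 1572599\right)\right) = 6258771 \left(\left(-1599530 - 1541014\right) + 1955322\right) = 6258771 \left(-3140544 + 1955322\right) = 6258771 \left(-1185222\right) = -7418033082162$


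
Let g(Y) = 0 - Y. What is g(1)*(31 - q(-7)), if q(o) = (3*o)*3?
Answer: -94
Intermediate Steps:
g(Y) = -Y
q(o) = 9*o
g(1)*(31 - q(-7)) = (-1*1)*(31 - 9*(-7)) = -(31 - 1*(-63)) = -(31 + 63) = -1*94 = -94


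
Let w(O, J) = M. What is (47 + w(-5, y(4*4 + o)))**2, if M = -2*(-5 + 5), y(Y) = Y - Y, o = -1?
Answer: 2209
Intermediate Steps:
y(Y) = 0
M = 0 (M = -2*0 = 0)
w(O, J) = 0
(47 + w(-5, y(4*4 + o)))**2 = (47 + 0)**2 = 47**2 = 2209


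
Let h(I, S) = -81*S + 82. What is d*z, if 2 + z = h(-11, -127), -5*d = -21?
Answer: 217707/5 ≈ 43541.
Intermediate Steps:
h(I, S) = 82 - 81*S
d = 21/5 (d = -1/5*(-21) = 21/5 ≈ 4.2000)
z = 10367 (z = -2 + (82 - 81*(-127)) = -2 + (82 + 10287) = -2 + 10369 = 10367)
d*z = (21/5)*10367 = 217707/5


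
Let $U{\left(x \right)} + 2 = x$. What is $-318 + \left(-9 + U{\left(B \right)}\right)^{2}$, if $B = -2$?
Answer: $-149$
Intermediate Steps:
$U{\left(x \right)} = -2 + x$
$-318 + \left(-9 + U{\left(B \right)}\right)^{2} = -318 + \left(-9 - 4\right)^{2} = -318 + \left(-13\right)^{2} = -318 + 169 = -149$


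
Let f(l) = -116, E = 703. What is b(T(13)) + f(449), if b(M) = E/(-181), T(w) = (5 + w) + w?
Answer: -21699/181 ≈ -119.88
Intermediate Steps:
T(w) = 5 + 2*w
b(M) = -703/181 (b(M) = 703/(-181) = 703*(-1/181) = -703/181)
b(T(13)) + f(449) = -703/181 - 116 = -21699/181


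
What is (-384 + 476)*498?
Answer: 45816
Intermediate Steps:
(-384 + 476)*498 = 92*498 = 45816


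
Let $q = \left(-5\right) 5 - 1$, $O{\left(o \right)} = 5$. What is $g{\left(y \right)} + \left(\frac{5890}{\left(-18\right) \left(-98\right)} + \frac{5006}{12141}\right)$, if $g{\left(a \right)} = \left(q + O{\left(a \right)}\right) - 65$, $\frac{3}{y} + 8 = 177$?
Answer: $- \frac{97860955}{1189818} \approx -82.249$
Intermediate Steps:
$y = \frac{3}{169}$ ($y = \frac{3}{-8 + 177} = \frac{3}{169} \approx 0.017751$)
$q = -26$ ($q = -25 - 1 = -26$)
$g{\left(a \right)} = -86$ ($g{\left(a \right)} = \left(-26 + 5\right) - 65 = -21 - 65 = -86$)
$g{\left(y \right)} + \left(\frac{5890}{\left(-18\right) \left(-98\right)} + \frac{5006}{12141}\right) = -86 + \left(\frac{5890}{\left(-18\right) \left(-98\right)} + \frac{5006}{12141}\right) = -86 + \left(\frac{5890}{1764} + 5006 \cdot \frac{1}{12141}\right) = -86 + \left(5890 \cdot \frac{1}{1764} + \frac{5006}{12141}\right) = -86 + \left(\frac{2945}{882} + \frac{5006}{12141}\right) = -86 + \frac{4463393}{1189818} = - \frac{97860955}{1189818}$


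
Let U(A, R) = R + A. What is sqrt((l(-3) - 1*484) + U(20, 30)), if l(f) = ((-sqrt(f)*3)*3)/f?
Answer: sqrt(-434 + 3*I*sqrt(3)) ≈ 0.1247 + 20.833*I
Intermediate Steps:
U(A, R) = A + R
l(f) = -9/sqrt(f) (l(f) = (-3*sqrt(f)*3)/f = (-9*sqrt(f))/f = -9/sqrt(f))
sqrt((l(-3) - 1*484) + U(20, 30)) = sqrt((-(-3)*I*sqrt(3) - 1*484) + (20 + 30)) = sqrt((-(-3)*I*sqrt(3) - 484) + 50) = sqrt((3*I*sqrt(3) - 484) + 50) = sqrt((-484 + 3*I*sqrt(3)) + 50) = sqrt(-434 + 3*I*sqrt(3))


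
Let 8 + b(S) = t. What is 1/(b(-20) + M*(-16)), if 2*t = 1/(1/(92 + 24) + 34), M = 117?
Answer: -3945/7416542 ≈ -0.00053192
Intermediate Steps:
t = 58/3945 (t = 1/(2*(1/(92 + 24) + 34)) = 1/(2*(1/116 + 34)) = 1/(2*(3945/116)) = (½)*(116/3945) = 58/3945 ≈ 0.014702)
b(S) = -31502/3945 (b(S) = -8 + 58/3945 = -31502/3945)
1/(b(-20) + M*(-16)) = 1/(-31502/3945 + 117*(-16)) = 1/(-31502/3945 - 1872) = 1/(-7416542/3945) = -3945/7416542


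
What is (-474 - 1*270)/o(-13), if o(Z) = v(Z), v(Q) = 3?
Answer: -248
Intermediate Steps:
o(Z) = 3
(-474 - 1*270)/o(-13) = (-474 - 1*270)/3 = (-474 - 270)*(1/3) = -744*1/3 = -248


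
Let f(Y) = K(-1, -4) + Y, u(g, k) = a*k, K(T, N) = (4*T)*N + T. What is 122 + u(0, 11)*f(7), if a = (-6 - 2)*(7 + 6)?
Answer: -25046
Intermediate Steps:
K(T, N) = T + 4*N*T (K(T, N) = 4*N*T + T = T + 4*N*T)
a = -104 (a = -8*13 = -104)
u(g, k) = -104*k
f(Y) = 15 + Y (f(Y) = -(1 + 4*(-4)) + Y = -(1 - 16) + Y = -1*(-15) + Y = 15 + Y)
122 + u(0, 11)*f(7) = 122 + (-104*11)*(15 + 7) = 122 - 1144*22 = 122 - 25168 = -25046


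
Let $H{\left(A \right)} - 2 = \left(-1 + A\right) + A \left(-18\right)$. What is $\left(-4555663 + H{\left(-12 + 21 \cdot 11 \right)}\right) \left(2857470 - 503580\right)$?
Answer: $-10732290757650$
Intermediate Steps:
$H{\left(A \right)} = 1 - 17 A$ ($H{\left(A \right)} = 2 + \left(\left(-1 + A\right) + A \left(-18\right)\right) = 2 - \left(1 + 17 A\right) = 1 - 17 A$)
$\left(-4555663 + H{\left(-12 + 21 \cdot 11 \right)}\right) \left(2857470 - 503580\right) = \left(-4555663 + \left(1 - 17 \left(-12 + 21 \cdot 11\right)\right)\right) \left(2857470 - 503580\right) = \left(-4555663 + \left(1 - 17 \left(-12 + 231\right)\right)\right) 2353890 = \left(-4555663 + \left(1 - 3723\right)\right) 2353890 = \left(-4555663 - 3722\right) 2353890 = \left(-4559385\right) 2353890 = -10732290757650$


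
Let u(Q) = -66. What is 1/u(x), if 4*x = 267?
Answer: -1/66 ≈ -0.015152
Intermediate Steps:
x = 267/4 (x = (¼)*267 = 267/4 ≈ 66.750)
1/u(x) = 1/(-66) = -1/66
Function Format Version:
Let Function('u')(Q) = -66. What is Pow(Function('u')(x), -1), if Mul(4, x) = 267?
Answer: Rational(-1, 66) ≈ -0.015152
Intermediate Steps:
x = Rational(267, 4) (x = Mul(Rational(1, 4), 267) = Rational(267, 4) ≈ 66.750)
Pow(Function('u')(x), -1) = Pow(-66, -1) = Rational(-1, 66)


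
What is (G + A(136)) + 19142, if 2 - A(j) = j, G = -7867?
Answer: 11141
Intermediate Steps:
A(j) = 2 - j
(G + A(136)) + 19142 = (-7867 + (2 - 1*136)) + 19142 = (-7867 + (2 - 136)) + 19142 = (-7867 - 134) + 19142 = -8001 + 19142 = 11141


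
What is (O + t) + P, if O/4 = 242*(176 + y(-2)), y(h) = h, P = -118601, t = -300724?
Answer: -250893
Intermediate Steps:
O = 168432 (O = 4*(242*(176 - 2)) = 4*(242*174) = 4*42108 = 168432)
(O + t) + P = (168432 - 300724) - 118601 = -132292 - 118601 = -250893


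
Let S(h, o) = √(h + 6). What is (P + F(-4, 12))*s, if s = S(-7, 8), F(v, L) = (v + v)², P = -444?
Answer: -380*I ≈ -380.0*I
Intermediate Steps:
S(h, o) = √(6 + h)
F(v, L) = 4*v² (F(v, L) = (2*v)² = 4*v²)
s = I (s = √(6 - 7) = √(-1) = I ≈ 1.0*I)
(P + F(-4, 12))*s = (-444 + 4*(-4)²)*I = (-444 + 4*16)*I = (-444 + 64)*I = -380*I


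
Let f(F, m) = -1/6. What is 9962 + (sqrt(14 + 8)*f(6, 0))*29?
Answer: 9962 - 29*sqrt(22)/6 ≈ 9939.3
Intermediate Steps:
f(F, m) = -1/6 (f(F, m) = -1*1/6 = -1/6)
9962 + (sqrt(14 + 8)*f(6, 0))*29 = 9962 + (sqrt(14 + 8)*(-1/6))*29 = 9962 + (sqrt(22)*(-1/6))*29 = 9962 - sqrt(22)/6*29 = 9962 - 29*sqrt(22)/6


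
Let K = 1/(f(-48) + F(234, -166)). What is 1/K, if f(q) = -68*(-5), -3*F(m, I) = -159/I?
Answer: 56387/166 ≈ 339.68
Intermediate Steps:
F(m, I) = 53/I (F(m, I) = -(-53)/I = 53/I)
f(q) = 340
K = 166/56387 (K = 1/(340 + 53/(-166)) = 1/(340 + 53*(-1/166)) = 1/(340 - 53/166) = 1/(56387/166) = 166/56387 ≈ 0.0029439)
1/K = 1/(166/56387) = 56387/166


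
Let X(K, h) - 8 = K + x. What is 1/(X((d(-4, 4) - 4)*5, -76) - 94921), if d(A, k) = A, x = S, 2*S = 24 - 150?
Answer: -1/95016 ≈ -1.0525e-5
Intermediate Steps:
S = -63 (S = (24 - 150)/2 = (1/2)*(-126) = -63)
x = -63
X(K, h) = -55 + K (X(K, h) = 8 + (K - 63) = 8 + (-63 + K) = -55 + K)
1/(X((d(-4, 4) - 4)*5, -76) - 94921) = 1/((-55 + (-4 - 4)*5) - 94921) = 1/((-55 - 8*5) - 94921) = 1/((-55 - 40) - 94921) = 1/(-95 - 94921) = 1/(-95016) = -1/95016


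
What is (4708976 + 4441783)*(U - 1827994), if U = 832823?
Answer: -9106569984789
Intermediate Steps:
(4708976 + 4441783)*(U - 1827994) = (4708976 + 4441783)*(832823 - 1827994) = 9150759*(-995171) = -9106569984789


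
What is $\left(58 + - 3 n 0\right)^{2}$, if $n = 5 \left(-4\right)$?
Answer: $3364$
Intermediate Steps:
$n = -20$
$\left(58 + - 3 n 0\right)^{2} = \left(58 + \left(-3\right) \left(-20\right) 0\right)^{2} = \left(58 + 60 \cdot 0\right)^{2} = \left(58 + 0\right)^{2} = 58^{2} = 3364$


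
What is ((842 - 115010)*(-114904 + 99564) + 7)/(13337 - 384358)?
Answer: -1751337127/371021 ≈ -4720.3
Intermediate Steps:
((842 - 115010)*(-114904 + 99564) + 7)/(13337 - 384358) = (-114168*(-15340) + 7)/(-371021) = (1751337120 + 7)*(-1/371021) = 1751337127*(-1/371021) = -1751337127/371021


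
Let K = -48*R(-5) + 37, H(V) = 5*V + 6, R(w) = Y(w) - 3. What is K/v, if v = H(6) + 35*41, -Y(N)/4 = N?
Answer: -779/1471 ≈ -0.52957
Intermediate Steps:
Y(N) = -4*N
R(w) = -3 - 4*w (R(w) = -4*w - 3 = -3 - 4*w)
H(V) = 6 + 5*V
v = 1471 (v = (6 + 5*6) + 35*41 = (6 + 30) + 1435 = 36 + 1435 = 1471)
K = -779 (K = -48*(-3 - 4*(-5)) + 37 = -48*(-3 + 20) + 37 = -48*17 + 37 = -816 + 37 = -779)
K/v = -779/1471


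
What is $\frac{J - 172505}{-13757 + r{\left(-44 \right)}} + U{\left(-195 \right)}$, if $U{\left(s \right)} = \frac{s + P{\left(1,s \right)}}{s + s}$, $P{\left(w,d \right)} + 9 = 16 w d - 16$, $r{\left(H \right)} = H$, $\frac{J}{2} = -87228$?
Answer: $\frac{18141013}{538239} \approx 33.704$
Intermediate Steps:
$J = -174456$ ($J = 2 \left(-87228\right) = -174456$)
$P{\left(w,d \right)} = -25 + 16 d w$ ($P{\left(w,d \right)} = -9 + \left(16 w d - 16\right) = -9 + \left(16 d w - 16\right) = -9 + \left(-16 + 16 d w\right) = -25 + 16 d w$)
$U{\left(s \right)} = \frac{-25 + 17 s}{2 s}$ ($U{\left(s \right)} = \frac{s + \left(-25 + 16 s 1\right)}{s + s} = \frac{s + \left(-25 + 16 s\right)}{2 s} = \left(-25 + 17 s\right) \frac{1}{2 s} = \frac{-25 + 17 s}{2 s}$)
$\frac{J - 172505}{-13757 + r{\left(-44 \right)}} + U{\left(-195 \right)} = \frac{-174456 - 172505}{-13757 - 44} + \frac{-25 + 17 \left(-195\right)}{2 \left(-195\right)} = - \frac{346961}{-13801} + \frac{1}{2} \left(- \frac{1}{195}\right) \left(-25 - 3315\right) = \left(-346961\right) \left(- \frac{1}{13801}\right) + \frac{1}{2} \left(- \frac{1}{195}\right) \left(-3340\right) = \frac{346961}{13801} + \frac{334}{39} = \frac{18141013}{538239}$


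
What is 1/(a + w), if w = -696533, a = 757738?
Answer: 1/61205 ≈ 1.6339e-5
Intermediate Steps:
1/(a + w) = 1/(757738 - 696533) = 1/61205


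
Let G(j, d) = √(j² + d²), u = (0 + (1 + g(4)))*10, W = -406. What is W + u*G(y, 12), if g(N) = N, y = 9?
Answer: 344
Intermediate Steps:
u = 50 (u = (0 + (1 + 4))*10 = (0 + 5)*10 = 5*10 = 50)
G(j, d) = √(d² + j²)
W + u*G(y, 12) = -406 + 50*√(12² + 9²) = -406 + 50*√(144 + 81) = -406 + 50*√225 = -406 + 50*15 = -406 + 750 = 344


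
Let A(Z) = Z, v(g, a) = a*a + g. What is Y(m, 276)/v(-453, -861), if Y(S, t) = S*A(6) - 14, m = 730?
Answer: 2183/370434 ≈ 0.0058931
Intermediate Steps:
v(g, a) = g + a**2 (v(g, a) = a**2 + g = g + a**2)
Y(S, t) = -14 + 6*S (Y(S, t) = S*6 - 14 = 6*S - 14 = -14 + 6*S)
Y(m, 276)/v(-453, -861) = (-14 + 6*730)/(-453 + (-861)**2) = (-14 + 4380)/(-453 + 741321) = 4366/740868 = 4366*(1/740868) = 2183/370434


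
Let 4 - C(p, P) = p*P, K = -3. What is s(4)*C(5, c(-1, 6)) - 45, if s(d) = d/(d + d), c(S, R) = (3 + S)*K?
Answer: -28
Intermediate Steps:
c(S, R) = -9 - 3*S (c(S, R) = (3 + S)*(-3) = -9 - 3*S)
C(p, P) = 4 - P*p (C(p, P) = 4 - p*P = 4 - P*p)
s(d) = ½ (s(d) = d/((2*d)) = (1/(2*d))*d = ½)
s(4)*C(5, c(-1, 6)) - 45 = (4 - 1*(-9 - 3*(-1))*5)/2 - 45 = (4 - 1*(-9 + 3)*5)/2 - 45 = (4 - 1*(-6)*5)/2 - 45 = (4 + 30)/2 - 45 = (½)*34 - 45 = 17 - 45 = -28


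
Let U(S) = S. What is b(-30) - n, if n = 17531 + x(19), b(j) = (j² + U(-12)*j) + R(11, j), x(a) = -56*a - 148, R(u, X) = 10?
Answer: -15049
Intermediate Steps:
x(a) = -148 - 56*a
b(j) = 10 + j² - 12*j (b(j) = (j² - 12*j) + 10 = 10 + j² - 12*j)
n = 16319 (n = 17531 + (-148 - 56*19) = 17531 + (-148 - 1064) = 17531 - 1212 = 16319)
b(-30) - n = (10 + (-30)² - 12*(-30)) - 1*16319 = (10 + 900 + 360) - 16319 = 1270 - 16319 = -15049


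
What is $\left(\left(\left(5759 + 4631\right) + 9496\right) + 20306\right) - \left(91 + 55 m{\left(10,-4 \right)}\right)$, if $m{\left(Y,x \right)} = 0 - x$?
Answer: $39881$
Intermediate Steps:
$m{\left(Y,x \right)} = - x$
$\left(\left(\left(5759 + 4631\right) + 9496\right) + 20306\right) - \left(91 + 55 m{\left(10,-4 \right)}\right) = \left(\left(\left(5759 + 4631\right) + 9496\right) + 20306\right) - \left(91 + 55 \left(\left(-1\right) \left(-4\right)\right)\right) = \left(\left(10390 + 9496\right) + 20306\right) - 311 = \left(19886 + 20306\right) - 311 = 40192 - 311 = 39881$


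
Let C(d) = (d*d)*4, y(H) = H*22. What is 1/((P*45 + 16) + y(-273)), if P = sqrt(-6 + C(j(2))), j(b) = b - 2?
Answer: -599/3589225 - 9*I*sqrt(6)/7178450 ≈ -0.00016689 - 3.0711e-6*I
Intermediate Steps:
j(b) = -2 + b
y(H) = 22*H
C(d) = 4*d**2 (C(d) = d**2*4 = 4*d**2)
P = I*sqrt(6) (P = sqrt(-6 + 4*(-2 + 2)**2) = sqrt(-6 + 4*0**2) = sqrt(-6 + 4*0) = sqrt(-6 + 0) = sqrt(-6) = I*sqrt(6) ≈ 2.4495*I)
1/((P*45 + 16) + y(-273)) = 1/(((I*sqrt(6))*45 + 16) + 22*(-273)) = 1/((45*I*sqrt(6) + 16) - 6006) = 1/((16 + 45*I*sqrt(6)) - 6006) = 1/(-5990 + 45*I*sqrt(6))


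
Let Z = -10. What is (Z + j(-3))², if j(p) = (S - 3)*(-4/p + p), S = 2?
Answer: 625/9 ≈ 69.444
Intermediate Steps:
j(p) = -p + 4/p (j(p) = (2 - 3)*(-4/p + p) = -(p - 4/p) = -p + 4/p)
(Z + j(-3))² = (-10 + (-1*(-3) + 4/(-3)))² = (-10 + (3 + 4*(-⅓)))² = (-10 + (3 - 4/3))² = (-10 + 5/3)² = (-25/3)² = 625/9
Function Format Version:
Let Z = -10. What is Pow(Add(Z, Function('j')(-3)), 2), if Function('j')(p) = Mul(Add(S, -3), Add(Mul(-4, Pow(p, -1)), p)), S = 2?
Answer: Rational(625, 9) ≈ 69.444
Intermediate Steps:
Function('j')(p) = Add(Mul(-1, p), Mul(4, Pow(p, -1))) (Function('j')(p) = Mul(Add(2, -3), Add(Mul(-4, Pow(p, -1)), p)) = Mul(-1, Add(p, Mul(-4, Pow(p, -1)))) = Add(Mul(-1, p), Mul(4, Pow(p, -1))))
Pow(Add(Z, Function('j')(-3)), 2) = Pow(Add(-10, Add(Mul(-1, -3), Mul(4, Pow(-3, -1)))), 2) = Pow(Add(-10, Add(3, Mul(4, Rational(-1, 3)))), 2) = Pow(Add(-10, Add(3, Rational(-4, 3))), 2) = Pow(Add(-10, Rational(5, 3)), 2) = Pow(Rational(-25, 3), 2) = Rational(625, 9)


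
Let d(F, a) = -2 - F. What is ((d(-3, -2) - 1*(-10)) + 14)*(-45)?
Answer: -1125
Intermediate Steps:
((d(-3, -2) - 1*(-10)) + 14)*(-45) = (((-2 - 1*(-3)) - 1*(-10)) + 14)*(-45) = (((-2 + 3) + 10) + 14)*(-45) = ((1 + 10) + 14)*(-45) = (11 + 14)*(-45) = 25*(-45) = -1125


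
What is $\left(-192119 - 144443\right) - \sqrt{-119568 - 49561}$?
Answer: $-336562 - i \sqrt{169129} \approx -3.3656 \cdot 10^{5} - 411.25 i$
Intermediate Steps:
$\left(-192119 - 144443\right) - \sqrt{-119568 - 49561} = \left(-192119 - 144443\right) - \sqrt{-169129} = -336562 - i \sqrt{169129}$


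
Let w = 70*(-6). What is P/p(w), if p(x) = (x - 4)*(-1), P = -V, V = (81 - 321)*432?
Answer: 12960/53 ≈ 244.53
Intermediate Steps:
V = -103680 (V = -240*432 = -103680)
w = -420
P = 103680 (P = -1*(-103680) = 103680)
p(x) = 4 - x (p(x) = (-4 + x)*(-1) = 4 - x)
P/p(w) = 103680/(4 - 1*(-420)) = 103680/(4 + 420) = 103680/424 = 103680*(1/424) = 12960/53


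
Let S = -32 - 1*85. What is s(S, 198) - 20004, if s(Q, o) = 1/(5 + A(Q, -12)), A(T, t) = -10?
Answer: -100021/5 ≈ -20004.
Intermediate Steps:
S = -117 (S = -32 - 85 = -117)
s(Q, o) = -⅕ (s(Q, o) = 1/(5 - 10) = 1/(-5) = -⅕)
s(S, 198) - 20004 = -⅕ - 20004 = -100021/5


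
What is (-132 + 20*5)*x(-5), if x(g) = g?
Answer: 160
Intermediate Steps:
(-132 + 20*5)*x(-5) = (-132 + 20*5)*(-5) = (-132 + 100)*(-5) = -32*(-5) = 160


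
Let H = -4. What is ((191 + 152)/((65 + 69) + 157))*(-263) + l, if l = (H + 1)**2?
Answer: -87590/291 ≈ -301.00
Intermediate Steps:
l = 9 (l = (-4 + 1)**2 = (-3)**2 = 9)
((191 + 152)/((65 + 69) + 157))*(-263) + l = ((191 + 152)/((65 + 69) + 157))*(-263) + 9 = (343/(134 + 157))*(-263) + 9 = (343/291)*(-263) + 9 = -90209/291 + 9 = -87590/291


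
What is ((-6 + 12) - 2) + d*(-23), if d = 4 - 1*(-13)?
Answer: -387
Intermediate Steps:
d = 17 (d = 4 + 13 = 17)
((-6 + 12) - 2) + d*(-23) = ((-6 + 12) - 2) + 17*(-23) = (6 - 2) - 391 = 4 - 391 = -387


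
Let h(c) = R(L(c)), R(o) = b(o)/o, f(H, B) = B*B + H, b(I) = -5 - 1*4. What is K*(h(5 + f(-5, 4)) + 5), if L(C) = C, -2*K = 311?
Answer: -22081/32 ≈ -690.03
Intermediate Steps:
K = -311/2 (K = -½*311 = -311/2 ≈ -155.50)
b(I) = -9 (b(I) = -5 - 4 = -9)
f(H, B) = H + B² (f(H, B) = B² + H = H + B²)
R(o) = -9/o
h(c) = -9/c
K*(h(5 + f(-5, 4)) + 5) = -311*(-9/(5 + (-5 + 4²)) + 5)/2 = -311*(-9/(5 + (-5 + 16)) + 5)/2 = -311*(-9/(5 + 11) + 5)/2 = -311*(-9/16 + 5)/2 = -311/2*71/16 = -22081/32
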